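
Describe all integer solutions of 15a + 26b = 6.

Step 1: Compute gcd(15, 26) = 1.
Since 1 divides 6, solutions exist.

Step 2: Find a particular solution using extended Euclidean algorithm.
We get a₀ = 42, b₀ = -24.
Check: 15*42 + 26*-24 = 6 = 6 ✓

Step 3: Write the general solution.
a = 42 + (26/1)t = 42 + 26t
b = -24 - (15/1)t = -24 - 15t
for any integer t.

a = 42 + 26t, b = -24 - 15t for integer t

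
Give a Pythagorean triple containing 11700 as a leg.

We need the other leg and hypotenuse such that 11700² + x² = c².
Take x = 3875, c = 12325: 11700² + 3875² = 136890000 + 15015625 = 151905625 = 12325² ✓
Triple: (3875, 11700, 12325)

(3875, 11700, 12325)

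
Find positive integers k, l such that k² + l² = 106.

Search for k with 106 - k² a perfect square.
k = 5: 106 - 5² = 106 - 25 = 81 = 9² ✓
So k = 5, l = 9.

k = 5, l = 9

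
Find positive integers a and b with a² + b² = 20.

We need to find integers a, b > 0 such that a² + b² = 20.
Trying a = 2: b² = 20 - 2² = 20 - 4 = 16
b = 4
Check: 2² + 4² = 4 + 16 = 20 ✓

20 = 2² + 4²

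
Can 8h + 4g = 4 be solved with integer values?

Step 1: Compute gcd(8, 4).
gcd(8, 4) = 4

Step 2: Check divisibility.
Does 4 divide 4? 4 = 4 x 1, so yes.

By the theorem on linear Diophantine equations, 8h + 4g = 4 has integer solutions if and only if gcd(8, 4) divides 4. Since 4 | 4, solutions exist.

Yes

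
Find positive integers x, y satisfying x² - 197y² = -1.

We need x² = 197y² - 1. Try successive y:
y = 1: x² = 197·1² - 1 = 196 = 14² ✓
Check: 14² - 197·1² = 196 - 197 = -1 ✓

x = 14, y = 1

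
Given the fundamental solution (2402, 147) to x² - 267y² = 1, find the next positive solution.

Solutions to x² - Dy² = 1 are generated by powers of (x₀ + y₀√D).
The next solution satisfies x₁ + y₁√267 = (x₀ + y₀√267)², giving:
x₁ = x₀² + 267y₀² = 2402² + 267·147² = 5769604 + 5769603 = 11539207
y₁ = 2x₀y₀ = 2·2402·147 = 706188

Verify: 11539207² - 267·706188² = 133153298188849 - 133153298188848 = 1 ✓

x = 11539207, y = 706188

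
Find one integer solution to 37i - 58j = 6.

Step 1: Check solvability.
gcd(37, 58) = 1
Since 1 divides 6, solutions exist.

Step 2: Apply extended Euclidean algorithm to find gcd.
We find integers such that 37*x0 + 58*y0 = 1

Step 3: Scale the particular solution.
Multiply by 6/1 = 6:
i = 66, j = 42

Step 4: Verify.
37*(66) - 58*(42) = 6 = 6 ✓

i = 66, j = 42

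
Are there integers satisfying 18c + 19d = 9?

Step 1: Compute gcd(18, 19).
gcd(18, 19) = 1

Step 2: Check divisibility.
Does 1 divide 9? 9 = 1 x 9, so yes.

By the theorem on linear Diophantine equations, 18c + 19d = 9 has integer solutions if and only if gcd(18, 19) divides 9. Since 1 | 9, solutions exist.

Yes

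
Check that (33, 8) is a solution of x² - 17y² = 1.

Compute x² = 33² = 1089
Compute 17y² = 17·8² = 17·64 = 1088
x² - 17y² = 1089 - 1088 = 1
Since this equals 1, (33, 8) is a solution.

Yes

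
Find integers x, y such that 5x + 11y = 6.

Step 1: Check solvability.
gcd(5, 11) = 1
Since 1 divides 6, solutions exist.

Step 2: Apply extended Euclidean algorithm to find gcd.
We find integers such that 5*x0 + 11*y0 = 1

Step 3: Scale the particular solution.
Multiply by 6/1 = 6:
x = -12, y = 6

Step 4: Verify.
5*(-12) + 11*(6) = 6 = 6 ✓

x = -12, y = 6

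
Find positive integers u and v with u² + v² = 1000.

We need to find integers u, v > 0 such that u² + v² = 1000.
Trying u = 10: v² = 1000 - 10² = 1000 - 100 = 900
v = 30
Check: 10² + 30² = 100 + 900 = 1000 ✓

1000 = 10² + 30²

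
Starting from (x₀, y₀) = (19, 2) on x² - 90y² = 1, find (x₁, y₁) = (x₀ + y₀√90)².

Solutions to x² - Dy² = 1 are generated by powers of (x₀ + y₀√D).
The next solution satisfies x₁ + y₁√90 = (x₀ + y₀√90)², giving:
x₁ = x₀² + 90y₀² = 19² + 90·2² = 361 + 360 = 721
y₁ = 2x₀y₀ = 2·19·2 = 76

Verify: 721² - 90·76² = 519841 - 519840 = 1 ✓

x = 721, y = 76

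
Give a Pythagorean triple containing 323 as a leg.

We need the other leg and hypotenuse such that 323² + x² = c².
Take x = 36, c = 325: 323² + 36² = 104329 + 1296 = 105625 = 325² ✓
Triple: (323, 36, 325)

(323, 36, 325)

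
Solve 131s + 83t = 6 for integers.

Step 1: Check solvability.
gcd(131, 83) = 1
Since 1 divides 6, solutions exist.

Step 2: Apply extended Euclidean algorithm to find gcd.
We find integers such that 131*x0 + 83*y0 = 1

Step 3: Scale the particular solution.
Multiply by 6/1 = 6:
s = -114, t = 180

Step 4: Verify.
131*(-114) + 83*(180) = 6 = 6 ✓

s = -114, t = 180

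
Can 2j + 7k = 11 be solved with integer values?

Step 1: Compute gcd(2, 7).
gcd(2, 7) = 1

Step 2: Check divisibility.
Does 1 divide 11? 11 = 1 x 11, so yes.

By the theorem on linear Diophantine equations, 2j + 7k = 11 has integer solutions if and only if gcd(2, 7) divides 11. Since 1 | 11, solutions exist.

Yes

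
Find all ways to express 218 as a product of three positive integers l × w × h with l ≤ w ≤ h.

Iterate l from 1 to ⌊218^(1/3)⌋. For each l dividing 218, iterate w ≥ l with w dividing 218/l, and set h = 218/(l·w).
Triples found (2): (1×1×218), (1×2×109)

(1×1×218), (1×2×109)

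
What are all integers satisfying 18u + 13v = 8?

Step 1: Compute gcd(18, 13) = 1.
Since 1 divides 8, solutions exist.

Step 2: Find a particular solution using extended Euclidean algorithm.
We get u₀ = -40, v₀ = 56.
Check: 18*-40 + 13*56 = 8 = 8 ✓

Step 3: Write the general solution.
u = -40 + (13/1)t = -40 + 13t
v = 56 - (18/1)t = 56 - 18t
for any integer t.

u = -40 + 13t, v = 56 - 18t for integer t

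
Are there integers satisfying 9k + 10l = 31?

Step 1: Compute gcd(9, 10).
gcd(9, 10) = 1

Step 2: Check divisibility.
Does 1 divide 31? 31 = 1 x 31, so yes.

By the theorem on linear Diophantine equations, 9k + 10l = 31 has integer solutions if and only if gcd(9, 10) divides 31. Since 1 | 31, solutions exist.

Yes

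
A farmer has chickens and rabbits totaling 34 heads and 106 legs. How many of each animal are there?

Let c = chickens, r = rabbits.
Heads: c + r = 34
Legs: 2c + 4r = 106
From the first equation, c = 34 - r. Substitute:
2(34 - r) + 4r = 106
68 + 2r = 106
r = (106 - 68)/2 = 19
c = 34 - 19 = 15

Chickens: 15, Rabbits: 19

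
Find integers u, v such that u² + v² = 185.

We need to find integers u, v > 0 such that u² + v² = 185.
Trying u = 4: v² = 185 - 4² = 185 - 16 = 169
v = 13
Check: 4² + 13² = 16 + 169 = 185 ✓

185 = 4² + 13²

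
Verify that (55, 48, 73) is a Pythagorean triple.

Compute a² + b²:
55² + 48² = 3025 + 2304 = 5329
Compute c²:
73² = 5329
Since 5329 = 5329, it is a Pythagorean triple.

Yes, it is a Pythagorean triple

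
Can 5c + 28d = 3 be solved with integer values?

Step 1: Compute gcd(5, 28).
gcd(5, 28) = 1

Step 2: Check divisibility.
Does 1 divide 3? 3 = 1 x 3, so yes.

By the theorem on linear Diophantine equations, 5c + 28d = 3 has integer solutions if and only if gcd(5, 28) divides 3. Since 1 | 3, solutions exist.

Yes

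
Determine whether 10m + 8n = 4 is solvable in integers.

Step 1: Compute gcd(10, 8).
gcd(10, 8) = 2

Step 2: Check divisibility.
Does 2 divide 4? 4 = 2 x 2, so yes.

By the theorem on linear Diophantine equations, 10m + 8n = 4 has integer solutions if and only if gcd(10, 8) divides 4. Since 2 | 4, solutions exist.

Yes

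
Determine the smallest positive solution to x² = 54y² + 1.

We seek the smallest positive integers (x, y) with x² - 54y² = 1, i.e., x² = 54y² + 1.
Try successive y values:
y = 1: x² = 54·1² + 1 = 55, not a perfect square
y = 2: x² = 54·2² + 1 = 217, not a perfect square
y = 3: x² = 54·3² + 1 = 487, not a perfect square
... continuing the search (or via continued fractions) ...
y = 66: x² = 54·66² + 1 = 235225, x = 485 ✓

Verify: 485² - 54·66² = 235225 - 235224 = 1 ✓

x = 485, y = 66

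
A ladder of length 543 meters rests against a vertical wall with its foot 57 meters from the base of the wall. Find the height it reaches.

The ladder, wall, and ground form a right triangle with hypotenuse 543 and one leg 57.
By the Pythagorean theorem: h² = 543² - 57² = 294849 - 3249 = 291600
h = √291600 = 540 meters

540 meters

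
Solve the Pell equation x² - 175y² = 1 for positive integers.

We seek the smallest positive integers (x, y) with x² - 175y² = 1, i.e., x² = 175y² + 1.
Try successive y values:
y = 1: x² = 175·1² + 1 = 176, not a perfect square
y = 2: x² = 175·2² + 1 = 701, not a perfect square
y = 3: x² = 175·3² + 1 = 1576, not a perfect square
... continuing the search (or via continued fractions) ...
y = 153: x² = 175·153² + 1 = 4096576, x = 2024 ✓

Verify: 2024² - 175·153² = 4096576 - 4096575 = 1 ✓

x = 2024, y = 153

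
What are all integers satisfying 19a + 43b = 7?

Step 1: Compute gcd(19, 43) = 1.
Since 1 divides 7, solutions exist.

Step 2: Find a particular solution using extended Euclidean algorithm.
We get a₀ = -63, b₀ = 28.
Check: 19*-63 + 43*28 = 7 = 7 ✓

Step 3: Write the general solution.
a = -63 + (43/1)t = -63 + 43t
b = 28 - (19/1)t = 28 - 19t
for any integer t.

a = -63 + 43t, b = 28 - 19t for integer t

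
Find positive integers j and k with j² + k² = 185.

We need to find integers j, k > 0 such that j² + k² = 185.
Trying j = 4: k² = 185 - 4² = 185 - 16 = 169
k = 13
Check: 4² + 13² = 16 + 169 = 185 ✓

185 = 4² + 13²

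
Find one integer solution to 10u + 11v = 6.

Step 1: Check solvability.
gcd(10, 11) = 1
Since 1 divides 6, solutions exist.

Step 2: Apply extended Euclidean algorithm to find gcd.
We find integers such that 10*x0 + 11*y0 = 1

Step 3: Scale the particular solution.
Multiply by 6/1 = 6:
u = -6, v = 6

Step 4: Verify.
10*(-6) + 11*(6) = 6 = 6 ✓

u = -6, v = 6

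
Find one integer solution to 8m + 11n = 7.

Step 1: Check solvability.
gcd(8, 11) = 1
Since 1 divides 7, solutions exist.

Step 2: Apply extended Euclidean algorithm to find gcd.
We find integers such that 8*x0 + 11*y0 = 1

Step 3: Scale the particular solution.
Multiply by 7/1 = 7:
m = -28, n = 21

Step 4: Verify.
8*(-28) + 11*(21) = 7 = 7 ✓

m = -28, n = 21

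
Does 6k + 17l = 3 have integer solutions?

Step 1: Compute gcd(6, 17).
gcd(6, 17) = 1

Step 2: Check divisibility.
Does 1 divide 3? 3 = 1 x 3, so yes.

By the theorem on linear Diophantine equations, 6k + 17l = 3 has integer solutions if and only if gcd(6, 17) divides 3. Since 1 | 3, solutions exist.

Yes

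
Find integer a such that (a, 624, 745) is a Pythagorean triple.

a² = c² - b² = 745² - 624² = 555025 - 389376 = 165649
a = sqrt(165649) = 407

407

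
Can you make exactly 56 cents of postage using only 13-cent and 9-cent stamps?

We need non-negative x, y with 13x + 9y = 56.
gcd(13, 9) = 1 divides 56, so integer solutions exist, but checking x = 0..4 shows none with y ≥ 0.
So 56 cannot be made with non-negative stamp counts.

No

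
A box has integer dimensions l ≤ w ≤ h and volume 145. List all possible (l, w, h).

Iterate l from 1 to ⌊145^(1/3)⌋. For each l dividing 145, iterate w ≥ l with w dividing 145/l, and set h = 145/(l·w).
Triples found (2): (1×1×145), (1×5×29)

(1×1×145), (1×5×29)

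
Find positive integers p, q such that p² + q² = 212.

Search for p with 212 - p² a perfect square.
p = 4: 212 - 4² = 212 - 16 = 196 = 14² ✓
So p = 4, q = 14.

p = 4, q = 14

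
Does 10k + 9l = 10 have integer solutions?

Step 1: Compute gcd(10, 9).
gcd(10, 9) = 1

Step 2: Check divisibility.
Does 1 divide 10? 10 = 1 x 10, so yes.

By the theorem on linear Diophantine equations, 10k + 9l = 10 has integer solutions if and only if gcd(10, 9) divides 10. Since 1 | 10, solutions exist.

Yes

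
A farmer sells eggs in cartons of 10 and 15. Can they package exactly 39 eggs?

We need non-negative a, b with 10a + 15b = 39.
gcd(10, 15) = 5, and 5 does not divide 39.
No integer solutions exist.

No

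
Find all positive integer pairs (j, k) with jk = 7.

The positive divisors of 7 are: 1, 7.
Each divisor d gives the pair (d, 7/d):
(1, 7), (7, 1)

(1, 7), (7, 1)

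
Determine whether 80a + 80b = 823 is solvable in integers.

Step 1: Compute gcd(80, 80).
gcd(80, 80) = 80

Step 2: Check divisibility.
Does 80 divide 823? 823 = 80 x 10 + 23, so no.

By the theorem on linear Diophantine equations, 80a + 80b = 823 has integer solutions if and only if gcd(80, 80) divides 823. Since 80 does not divide 823, no solutions exist.

No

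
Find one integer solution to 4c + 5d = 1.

Step 1: Check solvability.
gcd(4, 5) = 1
Since 1 divides 1, solutions exist.

Step 2: Apply extended Euclidean algorithm to find gcd.
We find integers such that 4*x0 + 5*y0 = 1

Step 3: Scale the particular solution.
Multiply by 1/1 = 1:
c = -1, d = 1

Step 4: Verify.
4*(-1) + 5*(1) = 1 = 1 ✓

c = -1, d = 1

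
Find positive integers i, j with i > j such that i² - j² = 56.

Factor: i² - j² = (i+j)(i-j) = 56.
We need two factors of 56 with the same parity.
Use i+j = 28 and i-j = 2 (product 28·2 = 56).
Adding: 2i = 30, so i = 15.
Subtracting: 2j = 26, so j = 13.
Check: 15² - 13² = 225 - 169 = 56 ✓

i = 15, j = 13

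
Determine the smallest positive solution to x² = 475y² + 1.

We seek the smallest positive integers (x, y) with x² - 475y² = 1, i.e., x² = 475y² + 1.
Try successive y values:
y = 1: x² = 475·1² + 1 = 476, not a perfect square
y = 2: x² = 475·2² + 1 = 1901, not a perfect square
y = 3: x² = 475·3² + 1 = 4276, not a perfect square
... continuing the search (or via continued fractions) ...
y = 2652: x² = 475·2652² + 1 = 3340724401, x = 57799 ✓

Verify: 57799² - 475·2652² = 3340724401 - 3340724400 = 1 ✓

x = 57799, y = 2652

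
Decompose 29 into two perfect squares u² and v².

We need to find integers u, v > 0 such that u² + v² = 29.
Trying u = 2: v² = 29 - 2² = 29 - 4 = 25
v = 5
Check: 2² + 5² = 4 + 25 = 29 ✓

29 = 2² + 5²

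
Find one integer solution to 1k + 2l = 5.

Step 1: Check solvability.
gcd(1, 2) = 1
Since 1 divides 5, solutions exist.

Step 2: Apply extended Euclidean algorithm to find gcd.
We find integers such that 1*x0 + 2*y0 = 1

Step 3: Scale the particular solution.
Multiply by 5/1 = 5:
k = 5, l = 0

Step 4: Verify.
1*(5) + 2*(0) = 5 = 5 ✓

k = 5, l = 0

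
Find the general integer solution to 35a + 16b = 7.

Step 1: Compute gcd(35, 16) = 1.
Since 1 divides 7, solutions exist.

Step 2: Find a particular solution using extended Euclidean algorithm.
We get a₀ = -35, b₀ = 77.
Check: 35*-35 + 16*77 = 7 = 7 ✓

Step 3: Write the general solution.
a = -35 + (16/1)t = -35 + 16t
b = 77 - (35/1)t = 77 - 35t
for any integer t.

a = -35 + 16t, b = 77 - 35t for integer t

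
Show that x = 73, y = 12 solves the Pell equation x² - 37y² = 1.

Compute x² = 73² = 5329
Compute 37y² = 37·12² = 37·144 = 5328
x² - 37y² = 5329 - 5328 = 1
Since this equals 1, (73, 12) is a solution.

Yes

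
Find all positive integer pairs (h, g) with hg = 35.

The positive divisors of 35 are: 1, 5, 7, 35.
Each divisor d gives the pair (d, 35/d):
(1, 35), (5, 7), (7, 5), (35, 1)

(1, 35), (5, 7), (7, 5), (35, 1)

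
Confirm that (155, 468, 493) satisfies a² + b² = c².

Compute a² + b² = 155² + 468² = 24025 + 219024 = 243049
Compute c² = 493² = 243049
Since 243049 = 243049, confirmed.

Yes, it is a Pythagorean triple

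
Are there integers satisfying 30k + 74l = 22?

Step 1: Compute gcd(30, 74).
gcd(30, 74) = 2

Step 2: Check divisibility.
Does 2 divide 22? 22 = 2 x 11, so yes.

By the theorem on linear Diophantine equations, 30k + 74l = 22 has integer solutions if and only if gcd(30, 74) divides 22. Since 2 | 22, solutions exist.

Yes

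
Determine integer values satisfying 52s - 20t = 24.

Step 1: Check solvability.
gcd(52, 20) = 4
Since 4 divides 24, solutions exist.

Step 2: Apply extended Euclidean algorithm to find gcd.
We find integers such that 52*x0 + 20*y0 = 4

Step 3: Scale the particular solution.
Multiply by 24/4 = 6:
s = 12, t = 30

Step 4: Verify.
52*(12) - 20*(30) = 24 = 24 ✓

s = 12, t = 30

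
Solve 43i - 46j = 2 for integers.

Step 1: Check solvability.
gcd(43, 46) = 1
Since 1 divides 2, solutions exist.

Step 2: Apply extended Euclidean algorithm to find gcd.
We find integers such that 43*x0 + 46*y0 = 1

Step 3: Scale the particular solution.
Multiply by 2/1 = 2:
i = 30, j = 28

Step 4: Verify.
43*(30) - 46*(28) = 2 = 2 ✓

i = 30, j = 28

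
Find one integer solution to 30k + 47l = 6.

Step 1: Check solvability.
gcd(30, 47) = 1
Since 1 divides 6, solutions exist.

Step 2: Apply extended Euclidean algorithm to find gcd.
We find integers such that 30*x0 + 47*y0 = 1

Step 3: Scale the particular solution.
Multiply by 6/1 = 6:
k = 66, l = -42

Step 4: Verify.
30*(66) + 47*(-42) = 6 = 6 ✓

k = 66, l = -42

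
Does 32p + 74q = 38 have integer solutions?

Step 1: Compute gcd(32, 74).
gcd(32, 74) = 2

Step 2: Check divisibility.
Does 2 divide 38? 38 = 2 x 19, so yes.

By the theorem on linear Diophantine equations, 32p + 74q = 38 has integer solutions if and only if gcd(32, 74) divides 38. Since 2 | 38, solutions exist.

Yes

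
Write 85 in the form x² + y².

We need to find integers x, y > 0 such that x² + y² = 85.
Trying x = 2: y² = 85 - 2² = 85 - 4 = 81
y = 9
Check: 2² + 9² = 4 + 81 = 85 ✓

85 = 2² + 9²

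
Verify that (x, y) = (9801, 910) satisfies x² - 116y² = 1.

Compute x² = 9801² = 96059601
Compute 116y² = 116·910² = 116·828100 = 96059600
x² - 116y² = 96059601 - 96059600 = 1
Since this equals 1, (9801, 910) is a solution.

Yes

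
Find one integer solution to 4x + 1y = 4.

Step 1: Check solvability.
gcd(4, 1) = 1
Since 1 divides 4, solutions exist.

Step 2: Apply extended Euclidean algorithm to find gcd.
We find integers such that 4*x0 + 1*y0 = 1

Step 3: Scale the particular solution.
Multiply by 4/1 = 4:
x = 0, y = 4

Step 4: Verify.
4*(0) + 1*(4) = 4 = 4 ✓

x = 0, y = 4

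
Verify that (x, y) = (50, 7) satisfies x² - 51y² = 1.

Compute x² = 50² = 2500
Compute 51y² = 51·7² = 51·49 = 2499
x² - 51y² = 2500 - 2499 = 1
Since this equals 1, (50, 7) is a solution.

Yes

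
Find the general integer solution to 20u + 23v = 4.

Step 1: Compute gcd(20, 23) = 1.
Since 1 divides 4, solutions exist.

Step 2: Find a particular solution using extended Euclidean algorithm.
We get u₀ = -32, v₀ = 28.
Check: 20*-32 + 23*28 = 4 = 4 ✓

Step 3: Write the general solution.
u = -32 + (23/1)t = -32 + 23t
v = 28 - (20/1)t = 28 - 20t
for any integer t.

u = -32 + 23t, v = 28 - 20t for integer t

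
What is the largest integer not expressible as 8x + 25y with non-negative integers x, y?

For two coprime denominations a and b, the Frobenius number (largest value not representable as a non-negative combination) is ab - a - b.
Here gcd(8, 25) = 1, so they are coprime.
F(8, 25) = 8·25 - 8 - 25 = 200 - 33 = 167

167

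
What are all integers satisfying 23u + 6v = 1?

Step 1: Compute gcd(23, 6) = 1.
Since 1 divides 1, solutions exist.

Step 2: Find a particular solution using extended Euclidean algorithm.
We get u₀ = -1, v₀ = 4.
Check: 23*-1 + 6*4 = 1 = 1 ✓

Step 3: Write the general solution.
u = -1 + (6/1)t = -1 + 6t
v = 4 - (23/1)t = 4 - 23t
for any integer t.

u = -1 + 6t, v = 4 - 23t for integer t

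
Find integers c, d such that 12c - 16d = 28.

Step 1: Check solvability.
gcd(12, 16) = 4
Since 4 divides 28, solutions exist.

Step 2: Apply extended Euclidean algorithm to find gcd.
We find integers such that 12*x0 + 16*y0 = 4

Step 3: Scale the particular solution.
Multiply by 28/4 = 7:
c = -7, d = -7

Step 4: Verify.
12*(-7) - 16*(-7) = 28 = 28 ✓

c = -7, d = -7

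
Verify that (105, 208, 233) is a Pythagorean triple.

Compute a² + b² = 105² + 208² = 11025 + 43264 = 54289
Compute c² = 233² = 54289
Since 54289 = 54289, confirmed.

Yes, it is a Pythagorean triple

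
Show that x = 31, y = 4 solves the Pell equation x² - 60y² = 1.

Compute x² = 31² = 961
Compute 60y² = 60·4² = 60·16 = 960
x² - 60y² = 961 - 960 = 1
Since this equals 1, (31, 4) is a solution.

Yes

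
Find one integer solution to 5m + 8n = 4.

Step 1: Check solvability.
gcd(5, 8) = 1
Since 1 divides 4, solutions exist.

Step 2: Apply extended Euclidean algorithm to find gcd.
We find integers such that 5*x0 + 8*y0 = 1

Step 3: Scale the particular solution.
Multiply by 4/1 = 4:
m = -12, n = 8

Step 4: Verify.
5*(-12) + 8*(8) = 4 = 4 ✓

m = -12, n = 8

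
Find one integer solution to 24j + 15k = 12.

Step 1: Check solvability.
gcd(24, 15) = 3
Since 3 divides 12, solutions exist.

Step 2: Apply extended Euclidean algorithm to find gcd.
We find integers such that 24*x0 + 15*y0 = 3

Step 3: Scale the particular solution.
Multiply by 12/3 = 4:
j = 8, k = -12

Step 4: Verify.
24*(8) + 15*(-12) = 12 = 12 ✓

j = 8, k = -12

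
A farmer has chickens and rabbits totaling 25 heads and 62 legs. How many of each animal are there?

Let c = chickens, r = rabbits.
Heads: c + r = 25
Legs: 2c + 4r = 62
From the first equation, c = 25 - r. Substitute:
2(25 - r) + 4r = 62
50 + 2r = 62
r = (62 - 50)/2 = 6
c = 25 - 6 = 19

Chickens: 19, Rabbits: 6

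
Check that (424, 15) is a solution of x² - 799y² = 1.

Compute x² = 424² = 179776
Compute 799y² = 799·15² = 799·225 = 179775
x² - 799y² = 179776 - 179775 = 1
Since this equals 1, (424, 15) is a solution.

Yes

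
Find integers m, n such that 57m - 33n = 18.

Step 1: Check solvability.
gcd(57, 33) = 3
Since 3 divides 18, solutions exist.

Step 2: Apply extended Euclidean algorithm to find gcd.
We find integers such that 57*x0 + 33*y0 = 3

Step 3: Scale the particular solution.
Multiply by 18/3 = 6:
m = -24, n = -42

Step 4: Verify.
57*(-24) - 33*(-42) = 18 = 18 ✓

m = -24, n = -42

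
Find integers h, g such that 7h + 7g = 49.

Step 1: Check solvability.
gcd(7, 7) = 7
Since 7 divides 49, solutions exist.

Step 2: Apply extended Euclidean algorithm to find gcd.
We find integers such that 7*x0 + 7*y0 = 7

Step 3: Scale the particular solution.
Multiply by 49/7 = 7:
h = 0, g = 7

Step 4: Verify.
7*(0) + 7*(7) = 49 = 49 ✓

h = 0, g = 7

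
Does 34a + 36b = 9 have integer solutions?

Step 1: Compute gcd(34, 36).
gcd(34, 36) = 2

Step 2: Check divisibility.
Does 2 divide 9? 9 = 2 x 4 + 1, so no.

By the theorem on linear Diophantine equations, 34a + 36b = 9 has integer solutions if and only if gcd(34, 36) divides 9. Since 2 does not divide 9, no solutions exist.

No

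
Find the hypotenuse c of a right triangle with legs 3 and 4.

c² = a² + b² = 3² + 4² = 9 + 16 = 25
c = 5

5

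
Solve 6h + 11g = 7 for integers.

Step 1: Check solvability.
gcd(6, 11) = 1
Since 1 divides 7, solutions exist.

Step 2: Apply extended Euclidean algorithm to find gcd.
We find integers such that 6*x0 + 11*y0 = 1

Step 3: Scale the particular solution.
Multiply by 7/1 = 7:
h = 14, g = -7

Step 4: Verify.
6*(14) + 11*(-7) = 7 = 7 ✓

h = 14, g = -7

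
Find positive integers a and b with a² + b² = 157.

We need to find integers a, b > 0 such that a² + b² = 157.
Trying a = 6: b² = 157 - 6² = 157 - 36 = 121
b = 11
Check: 6² + 11² = 36 + 121 = 157 ✓

157 = 6² + 11²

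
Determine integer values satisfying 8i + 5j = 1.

Step 1: Check solvability.
gcd(8, 5) = 1
Since 1 divides 1, solutions exist.

Step 2: Apply extended Euclidean algorithm to find gcd.
We find integers such that 8*x0 + 5*y0 = 1

Step 3: Scale the particular solution.
Multiply by 1/1 = 1:
i = 2, j = -3

Step 4: Verify.
8*(2) + 5*(-3) = 1 = 1 ✓

i = 2, j = -3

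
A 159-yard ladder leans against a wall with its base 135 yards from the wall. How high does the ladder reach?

The ladder, wall, and ground form a right triangle with hypotenuse 159 and one leg 135.
By the Pythagorean theorem: h² = 159² - 135² = 25281 - 18225 = 7056
h = √7056 = 84 yards

84 yards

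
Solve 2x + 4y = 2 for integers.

Step 1: Check solvability.
gcd(2, 4) = 2
Since 2 divides 2, solutions exist.

Step 2: Apply extended Euclidean algorithm to find gcd.
We find integers such that 2*x0 + 4*y0 = 2

Step 3: Scale the particular solution.
Multiply by 2/2 = 1:
x = 1, y = 0

Step 4: Verify.
2*(1) + 4*(0) = 2 = 2 ✓

x = 1, y = 0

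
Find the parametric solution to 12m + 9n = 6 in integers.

Step 1: Compute gcd(12, 9) = 3.
Since 3 divides 6, solutions exist.

Step 2: Find a particular solution using extended Euclidean algorithm.
We get m₀ = 2, n₀ = -2.
Check: 12*2 + 9*-2 = 6 = 6 ✓

Step 3: Write the general solution.
m = 2 + (9/3)t = 2 + 3t
n = -2 - (12/3)t = -2 - 4t
for any integer t.

m = 2 + 3t, n = -2 - 4t for integer t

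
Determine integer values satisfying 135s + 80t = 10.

Step 1: Check solvability.
gcd(135, 80) = 5
Since 5 divides 10, solutions exist.

Step 2: Apply extended Euclidean algorithm to find gcd.
We find integers such that 135*x0 + 80*y0 = 5

Step 3: Scale the particular solution.
Multiply by 10/5 = 2:
s = 6, t = -10

Step 4: Verify.
135*(6) + 80*(-10) = 10 = 10 ✓

s = 6, t = -10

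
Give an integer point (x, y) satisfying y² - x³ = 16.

Try small integer x values and check whether x³ + 16 is a perfect square.
x = 0: x³ + 16 = 0³ + 16 = 0 + 16 = 16
Is 16 a perfect square? 4² = 16 ✓
So (x, y) = (0, -4) is a solution.

x = 0, y = -4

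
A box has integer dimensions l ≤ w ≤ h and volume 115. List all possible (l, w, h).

Iterate l from 1 to ⌊115^(1/3)⌋. For each l dividing 115, iterate w ≥ l with w dividing 115/l, and set h = 115/(l·w).
Triples found (2): (1×1×115), (1×5×23)

(1×1×115), (1×5×23)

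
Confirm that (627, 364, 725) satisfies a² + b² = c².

Compute a² + b² = 627² + 364² = 393129 + 132496 = 525625
Compute c² = 725² = 525625
Since 525625 = 525625, confirmed.

Yes, it is a Pythagorean triple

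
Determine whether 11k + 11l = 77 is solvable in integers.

Step 1: Compute gcd(11, 11).
gcd(11, 11) = 11

Step 2: Check divisibility.
Does 11 divide 77? 77 = 11 x 7, so yes.

By the theorem on linear Diophantine equations, 11k + 11l = 77 has integer solutions if and only if gcd(11, 11) divides 77. Since 11 | 77, solutions exist.

Yes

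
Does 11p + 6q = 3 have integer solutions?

Step 1: Compute gcd(11, 6).
gcd(11, 6) = 1

Step 2: Check divisibility.
Does 1 divide 3? 3 = 1 x 3, so yes.

By the theorem on linear Diophantine equations, 11p + 6q = 3 has integer solutions if and only if gcd(11, 6) divides 3. Since 1 | 3, solutions exist.

Yes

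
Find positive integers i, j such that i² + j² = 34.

Search for i with 34 - i² a perfect square.
i = 3: 34 - 3² = 34 - 9 = 25 = 5² ✓
So i = 3, j = 5.

i = 3, j = 5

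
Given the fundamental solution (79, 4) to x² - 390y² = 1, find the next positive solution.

Solutions to x² - Dy² = 1 are generated by powers of (x₀ + y₀√D).
The next solution satisfies x₁ + y₁√390 = (x₀ + y₀√390)², giving:
x₁ = x₀² + 390y₀² = 79² + 390·4² = 6241 + 6240 = 12481
y₁ = 2x₀y₀ = 2·79·4 = 632

Verify: 12481² - 390·632² = 155775361 - 155775360 = 1 ✓

x = 12481, y = 632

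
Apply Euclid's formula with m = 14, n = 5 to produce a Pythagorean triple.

a = m² - n² = 14² - 5² = 196 - 25 = 171
b = 2mn = 2·14·5 = 140
c = m² + n² = 196 + 25 = 221
Verify: 171² + 140² = 29241 + 19600 = 48841 = 221² ✓

(171, 140, 221)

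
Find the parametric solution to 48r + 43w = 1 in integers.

Step 1: Compute gcd(48, 43) = 1.
Since 1 divides 1, solutions exist.

Step 2: Find a particular solution using extended Euclidean algorithm.
We get r₀ = -17, w₀ = 19.
Check: 48*-17 + 43*19 = 1 = 1 ✓

Step 3: Write the general solution.
r = -17 + (43/1)t = -17 + 43t
w = 19 - (48/1)t = 19 - 48t
for any integer t.

r = -17 + 43t, w = 19 - 48t for integer t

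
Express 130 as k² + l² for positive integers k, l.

We need to find integers k, l > 0 such that k² + l² = 130.
Trying k = 3: l² = 130 - 3² = 130 - 9 = 121
l = 11
Check: 3² + 11² = 9 + 121 = 130 ✓

130 = 3² + 11²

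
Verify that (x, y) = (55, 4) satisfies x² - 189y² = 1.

Compute x² = 55² = 3025
Compute 189y² = 189·4² = 189·16 = 3024
x² - 189y² = 3025 - 3024 = 1
Since this equals 1, (55, 4) is a solution.

Yes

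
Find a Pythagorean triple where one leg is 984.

We need the other leg and hypotenuse such that 984² + x² = c².
Take x = 6688, c = 6760: 984² + 6688² = 968256 + 44729344 = 45697600 = 6760² ✓
Triple: (984, 6688, 6760)

(984, 6688, 6760)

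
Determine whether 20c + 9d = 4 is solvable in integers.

Step 1: Compute gcd(20, 9).
gcd(20, 9) = 1

Step 2: Check divisibility.
Does 1 divide 4? 4 = 1 x 4, so yes.

By the theorem on linear Diophantine equations, 20c + 9d = 4 has integer solutions if and only if gcd(20, 9) divides 4. Since 1 | 4, solutions exist.

Yes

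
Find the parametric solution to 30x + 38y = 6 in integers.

Step 1: Compute gcd(30, 38) = 2.
Since 2 divides 6, solutions exist.

Step 2: Find a particular solution using extended Euclidean algorithm.
We get x₀ = -15, y₀ = 12.
Check: 30*-15 + 38*12 = 6 = 6 ✓

Step 3: Write the general solution.
x = -15 + (38/2)t = -15 + 19t
y = 12 - (30/2)t = 12 - 15t
for any integer t.

x = -15 + 19t, y = 12 - 15t for integer t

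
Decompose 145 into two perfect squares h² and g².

We need to find integers h, g > 0 such that h² + g² = 145.
Trying h = 1: g² = 145 - 1² = 145 - 1 = 144
g = 12
Check: 1² + 12² = 1 + 144 = 145 ✓

145 = 1² + 12²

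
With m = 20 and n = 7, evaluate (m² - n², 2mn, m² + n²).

a = m² - n² = 400 - 49 = 351
b = 2mn = 2·20·7 = 280
c = m² + n² = 400 + 49 = 449
Verify: 351² + 280² = 123201 + 78400 = 201601 = 449² ✓

(351, 280, 449)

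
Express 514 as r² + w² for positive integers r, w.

We need to find integers r, w > 0 such that r² + w² = 514.
Trying r = 15: w² = 514 - 15² = 514 - 225 = 289
w = 17
Check: 15² + 17² = 225 + 289 = 514 ✓

514 = 15² + 17²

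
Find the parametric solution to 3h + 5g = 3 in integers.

Step 1: Compute gcd(3, 5) = 1.
Since 1 divides 3, solutions exist.

Step 2: Find a particular solution using extended Euclidean algorithm.
We get h₀ = 6, g₀ = -3.
Check: 3*6 + 5*-3 = 3 = 3 ✓

Step 3: Write the general solution.
h = 6 + (5/1)t = 6 + 5t
g = -3 - (3/1)t = -3 - 3t
for any integer t.

h = 6 + 5t, g = -3 - 3t for integer t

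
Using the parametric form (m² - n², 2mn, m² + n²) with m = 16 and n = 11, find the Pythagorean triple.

a = m² - n² = 16² - 11² = 256 - 121 = 135
b = 2mn = 2·16·11 = 352
c = m² + n² = 256 + 121 = 377
Verify: 135² + 352² = 18225 + 123904 = 142129 = 377² ✓

(135, 352, 377)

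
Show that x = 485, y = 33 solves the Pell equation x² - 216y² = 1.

Compute x² = 485² = 235225
Compute 216y² = 216·33² = 216·1089 = 235224
x² - 216y² = 235225 - 235224 = 1
Since this equals 1, (485, 33) is a solution.

Yes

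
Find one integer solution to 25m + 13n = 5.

Step 1: Check solvability.
gcd(25, 13) = 1
Since 1 divides 5, solutions exist.

Step 2: Apply extended Euclidean algorithm to find gcd.
We find integers such that 25*x0 + 13*y0 = 1

Step 3: Scale the particular solution.
Multiply by 5/1 = 5:
m = -5, n = 10

Step 4: Verify.
25*(-5) + 13*(10) = 5 = 5 ✓

m = -5, n = 10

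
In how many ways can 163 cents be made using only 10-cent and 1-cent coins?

We need non-negative integers (x, y) with 10x + 1y = 163.
For each x from 0 to 16, check if (163 - 10x) is a non-negative multiple of 1.
Solutions (x, y): (0,163), (1,153), (2,143), (3,133), ...
Count: 17

17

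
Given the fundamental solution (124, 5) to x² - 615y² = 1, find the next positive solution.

Solutions to x² - Dy² = 1 are generated by powers of (x₀ + y₀√D).
The next solution satisfies x₁ + y₁√615 = (x₀ + y₀√615)², giving:
x₁ = x₀² + 615y₀² = 124² + 615·5² = 15376 + 15375 = 30751
y₁ = 2x₀y₀ = 2·124·5 = 1240

Verify: 30751² - 615·1240² = 945624001 - 945624000 = 1 ✓

x = 30751, y = 1240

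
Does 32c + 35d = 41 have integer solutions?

Step 1: Compute gcd(32, 35).
gcd(32, 35) = 1

Step 2: Check divisibility.
Does 1 divide 41? 41 = 1 x 41, so yes.

By the theorem on linear Diophantine equations, 32c + 35d = 41 has integer solutions if and only if gcd(32, 35) divides 41. Since 1 | 41, solutions exist.

Yes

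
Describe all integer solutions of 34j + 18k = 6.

Step 1: Compute gcd(34, 18) = 2.
Since 2 divides 6, solutions exist.

Step 2: Find a particular solution using extended Euclidean algorithm.
We get j₀ = -3, k₀ = 6.
Check: 34*-3 + 18*6 = 6 = 6 ✓

Step 3: Write the general solution.
j = -3 + (18/2)t = -3 + 9t
k = 6 - (34/2)t = 6 - 17t
for any integer t.

j = -3 + 9t, k = 6 - 17t for integer t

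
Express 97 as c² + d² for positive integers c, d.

We need to find integers c, d > 0 such that c² + d² = 97.
Trying c = 4: d² = 97 - 4² = 97 - 16 = 81
d = 9
Check: 4² + 9² = 16 + 81 = 97 ✓

97 = 4² + 9²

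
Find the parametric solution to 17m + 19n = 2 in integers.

Step 1: Compute gcd(17, 19) = 1.
Since 1 divides 2, solutions exist.

Step 2: Find a particular solution using extended Euclidean algorithm.
We get m₀ = 18, n₀ = -16.
Check: 17*18 + 19*-16 = 2 = 2 ✓

Step 3: Write the general solution.
m = 18 + (19/1)t = 18 + 19t
n = -16 - (17/1)t = -16 - 17t
for any integer t.

m = 18 + 19t, n = -16 - 17t for integer t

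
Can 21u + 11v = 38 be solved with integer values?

Step 1: Compute gcd(21, 11).
gcd(21, 11) = 1

Step 2: Check divisibility.
Does 1 divide 38? 38 = 1 x 38, so yes.

By the theorem on linear Diophantine equations, 21u + 11v = 38 has integer solutions if and only if gcd(21, 11) divides 38. Since 1 | 38, solutions exist.

Yes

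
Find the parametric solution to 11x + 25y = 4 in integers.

Step 1: Compute gcd(11, 25) = 1.
Since 1 divides 4, solutions exist.

Step 2: Find a particular solution using extended Euclidean algorithm.
We get x₀ = -36, y₀ = 16.
Check: 11*-36 + 25*16 = 4 = 4 ✓

Step 3: Write the general solution.
x = -36 + (25/1)t = -36 + 25t
y = 16 - (11/1)t = 16 - 11t
for any integer t.

x = -36 + 25t, y = 16 - 11t for integer t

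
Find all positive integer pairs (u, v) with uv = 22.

The positive divisors of 22 are: 1, 2, 11, 22.
Each divisor d gives the pair (d, 22/d):
(1, 22), (2, 11), (11, 2), (22, 1)

(1, 22), (2, 11), (11, 2), (22, 1)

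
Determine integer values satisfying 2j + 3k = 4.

Step 1: Check solvability.
gcd(2, 3) = 1
Since 1 divides 4, solutions exist.

Step 2: Apply extended Euclidean algorithm to find gcd.
We find integers such that 2*x0 + 3*y0 = 1

Step 3: Scale the particular solution.
Multiply by 4/1 = 4:
j = -4, k = 4

Step 4: Verify.
2*(-4) + 3*(4) = 4 = 4 ✓

j = -4, k = 4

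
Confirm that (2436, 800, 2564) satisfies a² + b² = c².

Compute a² + b² = 2436² + 800² = 5934096 + 640000 = 6574096
Compute c² = 2564² = 6574096
Since 6574096 = 6574096, confirmed.

Yes, it is a Pythagorean triple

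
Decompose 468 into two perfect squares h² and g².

We need to find integers h, g > 0 such that h² + g² = 468.
Trying h = 12: g² = 468 - 12² = 468 - 144 = 324
g = 18
Check: 12² + 18² = 144 + 324 = 468 ✓

468 = 12² + 18²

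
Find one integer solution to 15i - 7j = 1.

Step 1: Check solvability.
gcd(15, 7) = 1
Since 1 divides 1, solutions exist.

Step 2: Apply extended Euclidean algorithm to find gcd.
We find integers such that 15*x0 + 7*y0 = 1

Step 3: Scale the particular solution.
Multiply by 1/1 = 1:
i = 1, j = 2

Step 4: Verify.
15*(1) - 7*(2) = 1 = 1 ✓

i = 1, j = 2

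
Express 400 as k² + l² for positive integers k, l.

We need to find integers k, l > 0 such that k² + l² = 400.
Trying k = 12: l² = 400 - 12² = 400 - 144 = 256
l = 16
Check: 12² + 16² = 144 + 256 = 400 ✓

400 = 12² + 16²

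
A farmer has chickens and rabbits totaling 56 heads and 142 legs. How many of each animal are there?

Let c = chickens, r = rabbits.
Heads: c + r = 56
Legs: 2c + 4r = 142
From the first equation, c = 56 - r. Substitute:
2(56 - r) + 4r = 142
112 + 2r = 142
r = (142 - 112)/2 = 15
c = 56 - 15 = 41

Chickens: 41, Rabbits: 15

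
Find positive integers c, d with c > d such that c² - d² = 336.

Factor: c² - d² = (c+d)(c-d) = 336.
We need two factors of 336 with the same parity.
Use c+d = 168 and c-d = 2 (product 168·2 = 336).
Adding: 2c = 170, so c = 85.
Subtracting: 2d = 166, so d = 83.
Check: 85² - 83² = 7225 - 6889 = 336 ✓

c = 85, d = 83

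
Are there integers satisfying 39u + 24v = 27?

Step 1: Compute gcd(39, 24).
gcd(39, 24) = 3

Step 2: Check divisibility.
Does 3 divide 27? 27 = 3 x 9, so yes.

By the theorem on linear Diophantine equations, 39u + 24v = 27 has integer solutions if and only if gcd(39, 24) divides 27. Since 3 | 27, solutions exist.

Yes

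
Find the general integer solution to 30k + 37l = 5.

Step 1: Compute gcd(30, 37) = 1.
Since 1 divides 5, solutions exist.

Step 2: Find a particular solution using extended Euclidean algorithm.
We get k₀ = -80, l₀ = 65.
Check: 30*-80 + 37*65 = 5 = 5 ✓

Step 3: Write the general solution.
k = -80 + (37/1)t = -80 + 37t
l = 65 - (30/1)t = 65 - 30t
for any integer t.

k = -80 + 37t, l = 65 - 30t for integer t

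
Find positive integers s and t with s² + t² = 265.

We need to find integers s, t > 0 such that s² + t² = 265.
Trying s = 3: t² = 265 - 3² = 265 - 9 = 256
t = 16
Check: 3² + 16² = 9 + 256 = 265 ✓

265 = 3² + 16²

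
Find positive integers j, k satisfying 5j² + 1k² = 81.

Try small values of j and check whether (81 - 5j²)/1 is a perfect square.
j = 4: 5·4² = 80, so 1k² = 81 - 80 = 1, giving k² = 1, k = 1.
Check: 5·4² + 1·1² = 80 + 1 = 81 ✓

j = 4, k = 1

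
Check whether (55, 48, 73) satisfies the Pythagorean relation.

Compute a² + b²:
55² + 48² = 3025 + 2304 = 5329
Compute c²:
73² = 5329
Since 5329 = 5329, it is a Pythagorean triple.

Yes, it is a Pythagorean triple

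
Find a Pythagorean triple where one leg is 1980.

We need the other leg and hypotenuse such that 1980² + x² = c².
Take x = 1015, c = 2225: 1980² + 1015² = 3920400 + 1030225 = 4950625 = 2225² ✓
Triple: (1015, 1980, 2225)

(1015, 1980, 2225)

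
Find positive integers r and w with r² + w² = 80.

We need to find integers r, w > 0 such that r² + w² = 80.
Trying r = 4: w² = 80 - 4² = 80 - 16 = 64
w = 8
Check: 4² + 8² = 16 + 64 = 80 ✓

80 = 4² + 8²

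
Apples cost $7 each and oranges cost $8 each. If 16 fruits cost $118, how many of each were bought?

Let a = apples, o = oranges.
a + o = 16
7a + 8o = 118
Substitute o = 16 - a:
7a + 8(16 - a) = 118
(7 - 8)a = 118 - 128
-1a = -10
a = 10, o = 16 - 10 = 6

Apples: 10, Oranges: 6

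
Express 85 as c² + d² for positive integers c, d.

We need to find integers c, d > 0 such that c² + d² = 85.
Trying c = 2: d² = 85 - 2² = 85 - 4 = 81
d = 9
Check: 2² + 9² = 4 + 81 = 85 ✓

85 = 2² + 9²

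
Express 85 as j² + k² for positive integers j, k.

We need to find integers j, k > 0 such that j² + k² = 85.
Trying j = 2: k² = 85 - 2² = 85 - 4 = 81
k = 9
Check: 2² + 9² = 4 + 81 = 85 ✓

85 = 2² + 9²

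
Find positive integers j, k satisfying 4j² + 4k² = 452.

Try small values of j and check whether (452 - 4j²)/4 is a perfect square.
j = 7: 4·7² = 196, so 4k² = 452 - 196 = 256, giving k² = 64, k = 8.
Check: 4·7² + 4·8² = 196 + 256 = 452 ✓

j = 7, k = 8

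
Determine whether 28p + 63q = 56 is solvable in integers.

Step 1: Compute gcd(28, 63).
gcd(28, 63) = 7

Step 2: Check divisibility.
Does 7 divide 56? 56 = 7 x 8, so yes.

By the theorem on linear Diophantine equations, 28p + 63q = 56 has integer solutions if and only if gcd(28, 63) divides 56. Since 7 | 56, solutions exist.

Yes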